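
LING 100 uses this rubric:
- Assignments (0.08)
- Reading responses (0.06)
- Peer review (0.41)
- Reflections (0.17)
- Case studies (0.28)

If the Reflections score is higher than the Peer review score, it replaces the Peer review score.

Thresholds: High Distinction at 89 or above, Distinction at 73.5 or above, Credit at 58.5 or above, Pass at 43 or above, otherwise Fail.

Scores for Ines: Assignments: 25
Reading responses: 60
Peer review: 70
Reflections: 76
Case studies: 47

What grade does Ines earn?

Credit

Reflections (76) > Peer review (70), so Peer review counts as 76.
Weighted total:
  Assignments 25 × 0.08 = 2
  Reading responses 60 × 0.06 = 3.6
  Peer review 76 × 0.41 = 31.16
  Reflections 76 × 0.17 = 12.92
  Case studies 47 × 0.28 = 13.16
Sum = 62.84
62.84 is ≥ 58.5 and < 73.5 → Credit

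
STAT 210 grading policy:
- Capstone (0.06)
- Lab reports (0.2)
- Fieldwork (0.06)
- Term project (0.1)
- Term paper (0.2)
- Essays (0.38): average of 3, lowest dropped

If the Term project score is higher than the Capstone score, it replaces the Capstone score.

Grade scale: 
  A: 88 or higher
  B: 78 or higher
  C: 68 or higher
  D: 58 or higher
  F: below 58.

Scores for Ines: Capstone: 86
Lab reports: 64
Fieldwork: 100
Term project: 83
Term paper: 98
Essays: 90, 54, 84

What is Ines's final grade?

Essays: drop 54 → average of remaining 2 = 174/2 = 87
Term project (83) ≤ Capstone (86), so Capstone stays at 86.
Weighted total:
  Capstone 86 × 0.06 = 5.16
  Lab reports 64 × 0.2 = 12.8
  Fieldwork 100 × 0.06 = 6
  Term project 83 × 0.1 = 8.3
  Term paper 98 × 0.2 = 19.6
  Essays 87 × 0.38 = 33.06
Sum = 84.92
84.92 is ≥ 78 and < 88 → B

B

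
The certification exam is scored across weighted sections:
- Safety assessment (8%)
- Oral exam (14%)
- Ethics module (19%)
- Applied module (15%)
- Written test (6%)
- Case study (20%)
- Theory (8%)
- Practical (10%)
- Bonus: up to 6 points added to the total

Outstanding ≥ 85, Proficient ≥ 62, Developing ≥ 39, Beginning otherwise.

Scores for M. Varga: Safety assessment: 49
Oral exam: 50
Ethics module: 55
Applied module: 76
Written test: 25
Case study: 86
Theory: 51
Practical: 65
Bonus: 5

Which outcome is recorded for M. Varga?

Proficient

Weighted total:
  Safety assessment 49 × 0.08 = 3.92
  Oral exam 50 × 0.14 = 7
  Ethics module 55 × 0.19 = 10.45
  Applied module 76 × 0.15 = 11.4
  Written test 25 × 0.06 = 1.5
  Case study 86 × 0.2 = 17.2
  Theory 51 × 0.08 = 4.08
  Practical 65 × 0.1 = 6.5
Sum = 62.05
Bonus: 62.05 + 5 = 67.05
67.05 is ≥ 62 and < 85 → Proficient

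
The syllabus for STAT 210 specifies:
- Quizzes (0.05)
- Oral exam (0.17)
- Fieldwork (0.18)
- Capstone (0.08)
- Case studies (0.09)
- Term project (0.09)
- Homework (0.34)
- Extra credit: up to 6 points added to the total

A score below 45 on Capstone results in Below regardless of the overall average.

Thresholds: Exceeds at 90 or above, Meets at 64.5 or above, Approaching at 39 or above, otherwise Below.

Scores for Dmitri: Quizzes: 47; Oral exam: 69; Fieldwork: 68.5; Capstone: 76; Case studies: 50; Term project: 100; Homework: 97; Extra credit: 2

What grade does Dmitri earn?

Meets

Capstone score 76 ≥ 45: minimum met.
Weighted total:
  Quizzes 47 × 0.05 = 2.35
  Oral exam 69 × 0.17 = 11.73
  Fieldwork 68.5 × 0.18 = 12.33
  Capstone 76 × 0.08 = 6.08
  Case studies 50 × 0.09 = 4.5
  Term project 100 × 0.09 = 9
  Homework 97 × 0.34 = 32.98
Sum = 78.97
Extra credit: 78.97 + 2 = 80.97
80.97 is ≥ 64.5 and < 90 → Meets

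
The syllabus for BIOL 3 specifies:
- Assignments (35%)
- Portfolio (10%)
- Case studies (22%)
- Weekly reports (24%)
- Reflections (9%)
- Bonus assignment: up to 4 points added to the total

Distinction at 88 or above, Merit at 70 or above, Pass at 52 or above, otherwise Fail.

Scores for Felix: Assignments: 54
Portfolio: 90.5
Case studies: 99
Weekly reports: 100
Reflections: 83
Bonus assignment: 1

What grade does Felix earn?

Weighted total:
  Assignments 54 × 0.35 = 18.9
  Portfolio 90.5 × 0.1 = 9.05
  Case studies 99 × 0.22 = 21.78
  Weekly reports 100 × 0.24 = 24
  Reflections 83 × 0.09 = 7.47
Sum = 81.2
Bonus assignment: 81.2 + 1 = 82.2
82.2 is ≥ 70 and < 88 → Merit

Merit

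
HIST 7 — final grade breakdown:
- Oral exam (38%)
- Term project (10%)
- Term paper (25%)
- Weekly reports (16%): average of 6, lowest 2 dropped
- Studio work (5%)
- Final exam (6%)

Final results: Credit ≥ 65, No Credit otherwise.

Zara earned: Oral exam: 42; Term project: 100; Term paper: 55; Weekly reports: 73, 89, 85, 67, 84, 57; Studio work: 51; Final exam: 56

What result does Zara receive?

Weekly reports: drop 57, 67 → average of remaining 4 = 331/4 = 82.75
Weighted total:
  Oral exam 42 × 0.38 = 15.96
  Term project 100 × 0.1 = 10
  Term paper 55 × 0.25 = 13.75
  Weekly reports 82.75 × 0.16 = 13.24
  Studio work 51 × 0.05 = 2.55
  Final exam 56 × 0.06 = 3.36
Sum = 58.86
58.86 < 65 → No Credit

No Credit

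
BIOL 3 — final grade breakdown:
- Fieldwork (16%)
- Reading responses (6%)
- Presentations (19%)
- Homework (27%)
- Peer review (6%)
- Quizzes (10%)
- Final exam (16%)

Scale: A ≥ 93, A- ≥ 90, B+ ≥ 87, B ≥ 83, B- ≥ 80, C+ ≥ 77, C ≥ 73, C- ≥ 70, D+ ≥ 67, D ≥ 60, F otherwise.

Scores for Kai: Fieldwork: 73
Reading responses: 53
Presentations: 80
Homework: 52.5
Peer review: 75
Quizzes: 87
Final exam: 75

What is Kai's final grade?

D+

Weighted total:
  Fieldwork 73 × 0.16 = 11.68
  Reading responses 53 × 0.06 = 3.18
  Presentations 80 × 0.19 = 15.2
  Homework 52.5 × 0.27 = 14.175
  Peer review 75 × 0.06 = 4.5
  Quizzes 87 × 0.1 = 8.7
  Final exam 75 × 0.16 = 12
Sum = 69.435
69.435 is ≥ 67 and < 70 → D+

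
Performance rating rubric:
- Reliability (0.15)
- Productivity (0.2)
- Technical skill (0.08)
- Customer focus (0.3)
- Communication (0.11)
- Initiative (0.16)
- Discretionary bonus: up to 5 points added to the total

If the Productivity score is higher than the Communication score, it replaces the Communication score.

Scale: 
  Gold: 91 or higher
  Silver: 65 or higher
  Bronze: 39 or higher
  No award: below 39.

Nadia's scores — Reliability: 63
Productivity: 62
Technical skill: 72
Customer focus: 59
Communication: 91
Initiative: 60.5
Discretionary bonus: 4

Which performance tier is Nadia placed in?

Silver

Productivity (62) ≤ Communication (91), so Communication stays at 91.
Weighted total:
  Reliability 63 × 0.15 = 9.45
  Productivity 62 × 0.2 = 12.4
  Technical skill 72 × 0.08 = 5.76
  Customer focus 59 × 0.3 = 17.7
  Communication 91 × 0.11 = 10.01
  Initiative 60.5 × 0.16 = 9.68
Sum = 65
Discretionary bonus: 65 + 4 = 69
69 is ≥ 65 and < 91 → Silver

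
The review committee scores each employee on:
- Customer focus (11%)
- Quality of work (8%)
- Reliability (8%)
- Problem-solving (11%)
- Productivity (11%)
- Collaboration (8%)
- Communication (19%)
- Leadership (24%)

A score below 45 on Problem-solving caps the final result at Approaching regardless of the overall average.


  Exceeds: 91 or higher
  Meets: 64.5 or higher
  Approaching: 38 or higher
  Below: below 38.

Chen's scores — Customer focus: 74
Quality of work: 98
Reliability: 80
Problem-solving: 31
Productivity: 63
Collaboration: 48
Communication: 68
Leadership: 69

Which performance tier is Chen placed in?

Problem-solving score 31 < 45: minimum not met.
Weighted total:
  Customer focus 74 × 0.11 = 8.14
  Quality of work 98 × 0.08 = 7.84
  Reliability 80 × 0.08 = 6.4
  Problem-solving 31 × 0.11 = 3.41
  Productivity 63 × 0.11 = 6.93
  Collaboration 48 × 0.08 = 3.84
  Communication 68 × 0.19 = 12.92
  Leadership 69 × 0.24 = 16.56
Sum = 66.04
66.04 would be Meets; cap at Approaching applies → Approaching.

Approaching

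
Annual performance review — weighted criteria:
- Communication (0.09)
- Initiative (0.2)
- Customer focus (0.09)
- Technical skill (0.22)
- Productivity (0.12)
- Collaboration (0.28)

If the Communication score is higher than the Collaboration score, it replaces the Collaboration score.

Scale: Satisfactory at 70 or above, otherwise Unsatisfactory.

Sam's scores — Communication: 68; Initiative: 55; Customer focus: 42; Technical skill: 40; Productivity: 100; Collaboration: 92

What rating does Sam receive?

Unsatisfactory

Communication (68) ≤ Collaboration (92), so Collaboration stays at 92.
Weighted total:
  Communication 68 × 0.09 = 6.12
  Initiative 55 × 0.2 = 11
  Customer focus 42 × 0.09 = 3.78
  Technical skill 40 × 0.22 = 8.8
  Productivity 100 × 0.12 = 12
  Collaboration 92 × 0.28 = 25.76
Sum = 67.46
67.46 < 70 → Unsatisfactory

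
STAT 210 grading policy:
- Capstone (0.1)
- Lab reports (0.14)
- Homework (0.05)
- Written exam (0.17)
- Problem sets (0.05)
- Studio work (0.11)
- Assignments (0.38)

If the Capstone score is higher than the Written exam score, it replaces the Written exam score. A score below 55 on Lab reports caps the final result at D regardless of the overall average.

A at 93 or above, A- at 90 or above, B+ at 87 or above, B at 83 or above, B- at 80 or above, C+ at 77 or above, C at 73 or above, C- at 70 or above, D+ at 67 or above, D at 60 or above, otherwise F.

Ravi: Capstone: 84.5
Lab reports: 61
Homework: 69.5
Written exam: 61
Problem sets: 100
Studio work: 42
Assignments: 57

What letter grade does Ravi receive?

Capstone (84.5) > Written exam (61), so Written exam counts as 84.5.
Lab reports score 61 ≥ 55: minimum met.
Weighted total:
  Capstone 84.5 × 0.1 = 8.45
  Lab reports 61 × 0.14 = 8.54
  Homework 69.5 × 0.05 = 3.475
  Written exam 84.5 × 0.17 = 14.365
  Problem sets 100 × 0.05 = 5
  Studio work 42 × 0.11 = 4.62
  Assignments 57 × 0.38 = 21.66
Sum = 66.11
66.11 is ≥ 60 and < 67 → D

D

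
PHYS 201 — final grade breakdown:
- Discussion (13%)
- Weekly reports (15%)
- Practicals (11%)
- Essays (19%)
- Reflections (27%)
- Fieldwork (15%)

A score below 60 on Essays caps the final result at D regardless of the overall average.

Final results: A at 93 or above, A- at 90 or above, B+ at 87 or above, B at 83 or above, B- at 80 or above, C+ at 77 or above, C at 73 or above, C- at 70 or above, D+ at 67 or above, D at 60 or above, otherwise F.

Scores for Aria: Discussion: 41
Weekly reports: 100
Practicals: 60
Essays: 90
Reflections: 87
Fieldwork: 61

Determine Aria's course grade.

Essays score 90 ≥ 60: minimum met.
Weighted total:
  Discussion 41 × 0.13 = 5.33
  Weekly reports 100 × 0.15 = 15
  Practicals 60 × 0.11 = 6.6
  Essays 90 × 0.19 = 17.1
  Reflections 87 × 0.27 = 23.49
  Fieldwork 61 × 0.15 = 9.15
Sum = 76.67
76.67 is ≥ 73 and < 77 → C

C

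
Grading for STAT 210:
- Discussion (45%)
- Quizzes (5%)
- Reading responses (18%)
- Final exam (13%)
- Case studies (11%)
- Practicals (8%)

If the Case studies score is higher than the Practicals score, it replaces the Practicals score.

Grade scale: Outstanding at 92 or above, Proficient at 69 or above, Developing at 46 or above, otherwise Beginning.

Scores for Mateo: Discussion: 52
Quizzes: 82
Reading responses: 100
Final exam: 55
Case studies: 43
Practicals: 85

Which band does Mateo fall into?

Developing

Case studies (43) ≤ Practicals (85), so Practicals stays at 85.
Weighted total:
  Discussion 52 × 0.45 = 23.4
  Quizzes 82 × 0.05 = 4.1
  Reading responses 100 × 0.18 = 18
  Final exam 55 × 0.13 = 7.15
  Case studies 43 × 0.11 = 4.73
  Practicals 85 × 0.08 = 6.8
Sum = 64.18
64.18 is ≥ 46 and < 69 → Developing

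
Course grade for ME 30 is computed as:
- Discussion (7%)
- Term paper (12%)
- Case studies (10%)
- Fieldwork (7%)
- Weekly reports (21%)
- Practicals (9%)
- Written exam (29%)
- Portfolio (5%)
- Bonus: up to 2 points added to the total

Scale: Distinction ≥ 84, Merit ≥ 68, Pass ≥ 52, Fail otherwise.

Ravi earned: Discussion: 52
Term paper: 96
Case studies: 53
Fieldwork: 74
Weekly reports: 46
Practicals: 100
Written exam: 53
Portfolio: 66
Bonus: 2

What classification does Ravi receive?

Weighted total:
  Discussion 52 × 0.07 = 3.64
  Term paper 96 × 0.12 = 11.52
  Case studies 53 × 0.1 = 5.3
  Fieldwork 74 × 0.07 = 5.18
  Weekly reports 46 × 0.21 = 9.66
  Practicals 100 × 0.09 = 9
  Written exam 53 × 0.29 = 15.37
  Portfolio 66 × 0.05 = 3.3
Sum = 62.97
Bonus: 62.97 + 2 = 64.97
64.97 is ≥ 52 and < 68 → Pass

Pass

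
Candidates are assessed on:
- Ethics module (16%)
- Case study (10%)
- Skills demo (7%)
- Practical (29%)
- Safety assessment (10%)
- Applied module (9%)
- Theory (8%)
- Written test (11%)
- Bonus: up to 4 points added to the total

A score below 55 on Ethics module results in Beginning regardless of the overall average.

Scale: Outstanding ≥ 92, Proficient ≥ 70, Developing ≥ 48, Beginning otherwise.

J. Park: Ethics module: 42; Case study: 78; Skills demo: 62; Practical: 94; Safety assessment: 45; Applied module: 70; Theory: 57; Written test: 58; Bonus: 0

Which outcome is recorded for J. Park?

Beginning

Ethics module score 42 < 55: minimum not met.
Weighted total:
  Ethics module 42 × 0.16 = 6.72
  Case study 78 × 0.1 = 7.8
  Skills demo 62 × 0.07 = 4.34
  Practical 94 × 0.29 = 27.26
  Safety assessment 45 × 0.1 = 4.5
  Applied module 70 × 0.09 = 6.3
  Theory 57 × 0.08 = 4.56
  Written test 58 × 0.11 = 6.38
Sum = 67.86
Bonus: 67.86 + 0 = 67.86
Because the Ethics module minimum was not met, the result is Beginning.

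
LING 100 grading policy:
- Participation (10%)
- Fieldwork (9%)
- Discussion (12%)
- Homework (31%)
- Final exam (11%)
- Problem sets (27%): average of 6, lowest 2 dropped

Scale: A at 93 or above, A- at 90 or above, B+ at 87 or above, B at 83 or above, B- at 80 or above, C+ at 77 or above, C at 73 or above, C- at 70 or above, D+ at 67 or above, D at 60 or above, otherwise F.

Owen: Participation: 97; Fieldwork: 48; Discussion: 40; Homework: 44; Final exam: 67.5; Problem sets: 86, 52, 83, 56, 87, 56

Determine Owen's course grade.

Problem sets: drop 52, 56 → average of remaining 4 = 312/4 = 78
Weighted total:
  Participation 97 × 0.1 = 9.7
  Fieldwork 48 × 0.09 = 4.32
  Discussion 40 × 0.12 = 4.8
  Homework 44 × 0.31 = 13.64
  Final exam 67.5 × 0.11 = 7.425
  Problem sets 78 × 0.27 = 21.06
Sum = 60.945
60.945 is ≥ 60 and < 67 → D

D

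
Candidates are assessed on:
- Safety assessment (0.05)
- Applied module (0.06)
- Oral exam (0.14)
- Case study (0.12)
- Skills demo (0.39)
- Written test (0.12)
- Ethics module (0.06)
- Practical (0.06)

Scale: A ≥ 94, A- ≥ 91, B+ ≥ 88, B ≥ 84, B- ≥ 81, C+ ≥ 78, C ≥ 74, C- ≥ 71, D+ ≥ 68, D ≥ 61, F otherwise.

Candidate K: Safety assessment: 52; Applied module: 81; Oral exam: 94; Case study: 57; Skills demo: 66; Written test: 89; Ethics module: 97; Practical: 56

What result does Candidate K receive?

C-

Weighted total:
  Safety assessment 52 × 0.05 = 2.6
  Applied module 81 × 0.06 = 4.86
  Oral exam 94 × 0.14 = 13.16
  Case study 57 × 0.12 = 6.84
  Skills demo 66 × 0.39 = 25.74
  Written test 89 × 0.12 = 10.68
  Ethics module 97 × 0.06 = 5.82
  Practical 56 × 0.06 = 3.36
Sum = 73.06
73.06 is ≥ 71 and < 74 → C-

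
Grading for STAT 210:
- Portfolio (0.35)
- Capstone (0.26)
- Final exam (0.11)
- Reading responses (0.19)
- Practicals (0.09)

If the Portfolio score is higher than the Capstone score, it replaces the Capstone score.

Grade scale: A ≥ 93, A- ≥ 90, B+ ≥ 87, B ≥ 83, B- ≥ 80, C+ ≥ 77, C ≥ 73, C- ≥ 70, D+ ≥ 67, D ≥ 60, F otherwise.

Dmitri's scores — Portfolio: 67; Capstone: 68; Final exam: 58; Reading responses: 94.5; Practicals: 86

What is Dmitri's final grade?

Portfolio (67) ≤ Capstone (68), so Capstone stays at 68.
Weighted total:
  Portfolio 67 × 0.35 = 23.45
  Capstone 68 × 0.26 = 17.68
  Final exam 58 × 0.11 = 6.38
  Reading responses 94.5 × 0.19 = 17.955
  Practicals 86 × 0.09 = 7.74
Sum = 73.205
73.205 is ≥ 73 and < 77 → C

C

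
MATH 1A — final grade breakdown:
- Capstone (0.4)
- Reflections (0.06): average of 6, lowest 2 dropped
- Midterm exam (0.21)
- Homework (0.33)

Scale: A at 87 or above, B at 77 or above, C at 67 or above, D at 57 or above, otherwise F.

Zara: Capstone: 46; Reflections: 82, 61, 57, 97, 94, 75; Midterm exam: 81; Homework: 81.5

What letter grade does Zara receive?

Reflections: drop 57, 61 → average of remaining 4 = 348/4 = 87
Weighted total:
  Capstone 46 × 0.4 = 18.4
  Reflections 87 × 0.06 = 5.22
  Midterm exam 81 × 0.21 = 17.01
  Homework 81.5 × 0.33 = 26.895
Sum = 67.525
67.525 is ≥ 67 and < 77 → C

C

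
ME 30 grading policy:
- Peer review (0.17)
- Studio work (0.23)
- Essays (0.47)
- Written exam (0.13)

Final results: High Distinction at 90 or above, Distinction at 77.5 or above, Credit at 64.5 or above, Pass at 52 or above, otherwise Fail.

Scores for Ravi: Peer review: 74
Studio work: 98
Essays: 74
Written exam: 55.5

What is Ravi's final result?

Credit

Weighted total:
  Peer review 74 × 0.17 = 12.58
  Studio work 98 × 0.23 = 22.54
  Essays 74 × 0.47 = 34.78
  Written exam 55.5 × 0.13 = 7.215
Sum = 77.115
77.115 is ≥ 64.5 and < 77.5 → Credit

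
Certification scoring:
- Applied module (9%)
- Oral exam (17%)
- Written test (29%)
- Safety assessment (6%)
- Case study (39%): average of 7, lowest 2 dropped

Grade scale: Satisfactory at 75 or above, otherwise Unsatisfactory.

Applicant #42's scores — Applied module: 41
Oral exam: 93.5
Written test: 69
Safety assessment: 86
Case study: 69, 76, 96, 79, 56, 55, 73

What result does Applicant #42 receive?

Satisfactory

Case study: drop 55, 56 → average of remaining 5 = 393/5 = 78.6
Weighted total:
  Applied module 41 × 0.09 = 3.69
  Oral exam 93.5 × 0.17 = 15.895
  Written test 69 × 0.29 = 20.01
  Safety assessment 86 × 0.06 = 5.16
  Case study 78.6 × 0.39 = 30.654
Sum = 75.409
75.409 ≥ 75 → Satisfactory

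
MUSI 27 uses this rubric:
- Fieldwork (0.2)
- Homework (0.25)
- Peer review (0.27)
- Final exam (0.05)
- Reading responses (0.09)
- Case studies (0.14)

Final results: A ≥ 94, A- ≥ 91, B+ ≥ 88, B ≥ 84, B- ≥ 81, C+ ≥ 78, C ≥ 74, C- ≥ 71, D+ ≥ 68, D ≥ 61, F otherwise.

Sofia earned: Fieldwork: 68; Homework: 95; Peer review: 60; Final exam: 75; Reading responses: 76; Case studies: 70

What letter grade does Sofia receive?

C-

Weighted total:
  Fieldwork 68 × 0.2 = 13.6
  Homework 95 × 0.25 = 23.75
  Peer review 60 × 0.27 = 16.2
  Final exam 75 × 0.05 = 3.75
  Reading responses 76 × 0.09 = 6.84
  Case studies 70 × 0.14 = 9.8
Sum = 73.94
73.94 is ≥ 71 and < 74 → C-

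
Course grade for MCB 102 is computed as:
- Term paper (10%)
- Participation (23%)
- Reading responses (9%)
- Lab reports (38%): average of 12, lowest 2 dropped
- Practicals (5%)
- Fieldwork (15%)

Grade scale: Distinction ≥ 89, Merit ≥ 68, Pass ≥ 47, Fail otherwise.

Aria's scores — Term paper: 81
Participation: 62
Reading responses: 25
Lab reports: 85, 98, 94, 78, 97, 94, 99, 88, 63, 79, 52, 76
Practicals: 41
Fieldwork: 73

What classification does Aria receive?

Merit

Lab reports: drop 52, 63 → average of remaining 10 = 888/10 = 88.8
Weighted total:
  Term paper 81 × 0.1 = 8.1
  Participation 62 × 0.23 = 14.26
  Reading responses 25 × 0.09 = 2.25
  Lab reports 88.8 × 0.38 = 33.744
  Practicals 41 × 0.05 = 2.05
  Fieldwork 73 × 0.15 = 10.95
Sum = 71.354
71.354 is ≥ 68 and < 89 → Merit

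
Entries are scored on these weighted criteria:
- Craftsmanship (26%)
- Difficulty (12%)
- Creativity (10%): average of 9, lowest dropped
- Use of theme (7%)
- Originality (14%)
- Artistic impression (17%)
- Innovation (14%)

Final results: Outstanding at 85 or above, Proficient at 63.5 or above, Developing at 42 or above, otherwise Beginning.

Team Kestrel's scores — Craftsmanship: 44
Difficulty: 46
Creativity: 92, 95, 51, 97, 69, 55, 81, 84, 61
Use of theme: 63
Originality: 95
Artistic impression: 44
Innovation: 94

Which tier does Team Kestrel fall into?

Developing

Creativity: drop 51 → average of remaining 8 = 634/8 = 79.25
Weighted total:
  Craftsmanship 44 × 0.26 = 11.44
  Difficulty 46 × 0.12 = 5.52
  Creativity 79.25 × 0.1 = 7.925
  Use of theme 63 × 0.07 = 4.41
  Originality 95 × 0.14 = 13.3
  Artistic impression 44 × 0.17 = 7.48
  Innovation 94 × 0.14 = 13.16
Sum = 63.235
63.235 is ≥ 42 and < 63.5 → Developing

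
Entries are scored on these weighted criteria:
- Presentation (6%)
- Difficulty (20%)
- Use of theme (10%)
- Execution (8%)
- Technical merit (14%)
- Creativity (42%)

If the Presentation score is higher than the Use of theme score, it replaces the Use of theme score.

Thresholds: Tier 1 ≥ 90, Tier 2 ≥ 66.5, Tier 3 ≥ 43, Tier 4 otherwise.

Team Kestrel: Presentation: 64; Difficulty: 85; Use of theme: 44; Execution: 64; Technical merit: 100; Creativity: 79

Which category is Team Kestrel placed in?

Presentation (64) > Use of theme (44), so Use of theme counts as 64.
Weighted total:
  Presentation 64 × 0.06 = 3.84
  Difficulty 85 × 0.2 = 17
  Use of theme 64 × 0.1 = 6.4
  Execution 64 × 0.08 = 5.12
  Technical merit 100 × 0.14 = 14
  Creativity 79 × 0.42 = 33.18
Sum = 79.54
79.54 is ≥ 66.5 and < 90 → Tier 2

Tier 2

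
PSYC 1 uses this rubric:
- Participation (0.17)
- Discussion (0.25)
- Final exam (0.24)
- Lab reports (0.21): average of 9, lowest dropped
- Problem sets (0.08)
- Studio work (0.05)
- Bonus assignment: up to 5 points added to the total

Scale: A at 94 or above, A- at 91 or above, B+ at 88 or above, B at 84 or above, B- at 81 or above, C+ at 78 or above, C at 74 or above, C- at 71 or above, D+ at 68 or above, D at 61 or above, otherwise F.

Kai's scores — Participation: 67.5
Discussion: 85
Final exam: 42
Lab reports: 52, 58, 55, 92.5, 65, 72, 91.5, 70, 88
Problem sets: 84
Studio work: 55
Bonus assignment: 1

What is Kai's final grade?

D+

Lab reports: drop 52 → average of remaining 8 = 592/8 = 74
Weighted total:
  Participation 67.5 × 0.17 = 11.475
  Discussion 85 × 0.25 = 21.25
  Final exam 42 × 0.24 = 10.08
  Lab reports 74 × 0.21 = 15.54
  Problem sets 84 × 0.08 = 6.72
  Studio work 55 × 0.05 = 2.75
Sum = 67.815
Bonus assignment: 67.815 + 1 = 68.815
68.815 is ≥ 68 and < 71 → D+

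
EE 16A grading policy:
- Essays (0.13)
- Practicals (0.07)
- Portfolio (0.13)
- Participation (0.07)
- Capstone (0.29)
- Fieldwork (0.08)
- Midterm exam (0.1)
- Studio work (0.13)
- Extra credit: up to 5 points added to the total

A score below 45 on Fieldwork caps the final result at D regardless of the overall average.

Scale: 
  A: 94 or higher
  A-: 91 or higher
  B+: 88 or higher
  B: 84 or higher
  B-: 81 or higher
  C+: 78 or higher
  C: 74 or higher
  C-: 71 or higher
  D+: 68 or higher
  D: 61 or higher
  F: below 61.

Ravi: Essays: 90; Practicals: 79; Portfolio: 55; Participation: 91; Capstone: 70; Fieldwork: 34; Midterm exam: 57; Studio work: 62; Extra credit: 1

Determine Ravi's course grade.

Fieldwork score 34 < 45: minimum not met.
Weighted total:
  Essays 90 × 0.13 = 11.7
  Practicals 79 × 0.07 = 5.53
  Portfolio 55 × 0.13 = 7.15
  Participation 91 × 0.07 = 6.37
  Capstone 70 × 0.29 = 20.3
  Fieldwork 34 × 0.08 = 2.72
  Midterm exam 57 × 0.1 = 5.7
  Studio work 62 × 0.13 = 8.06
Sum = 67.53
Extra credit: 67.53 + 1 = 68.53
68.53 would be D+; cap at D applies → D.

D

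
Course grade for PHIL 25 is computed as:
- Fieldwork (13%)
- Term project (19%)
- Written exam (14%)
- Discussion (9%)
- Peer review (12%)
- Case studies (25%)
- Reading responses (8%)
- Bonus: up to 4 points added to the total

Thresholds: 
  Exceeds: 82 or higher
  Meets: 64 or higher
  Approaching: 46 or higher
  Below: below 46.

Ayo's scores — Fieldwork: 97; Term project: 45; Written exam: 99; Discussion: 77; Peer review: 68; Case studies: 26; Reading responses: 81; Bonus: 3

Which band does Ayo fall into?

Weighted total:
  Fieldwork 97 × 0.13 = 12.61
  Term project 45 × 0.19 = 8.55
  Written exam 99 × 0.14 = 13.86
  Discussion 77 × 0.09 = 6.93
  Peer review 68 × 0.12 = 8.16
  Case studies 26 × 0.25 = 6.5
  Reading responses 81 × 0.08 = 6.48
Sum = 63.09
Bonus: 63.09 + 3 = 66.09
66.09 is ≥ 64 and < 82 → Meets

Meets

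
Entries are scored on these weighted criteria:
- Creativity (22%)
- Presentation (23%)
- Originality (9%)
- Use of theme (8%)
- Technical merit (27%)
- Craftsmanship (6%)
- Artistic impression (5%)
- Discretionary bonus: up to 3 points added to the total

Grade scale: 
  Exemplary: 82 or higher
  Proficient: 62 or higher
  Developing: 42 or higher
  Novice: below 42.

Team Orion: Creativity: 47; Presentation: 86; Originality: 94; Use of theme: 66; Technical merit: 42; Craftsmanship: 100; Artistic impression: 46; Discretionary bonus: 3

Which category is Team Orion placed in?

Proficient

Weighted total:
  Creativity 47 × 0.22 = 10.34
  Presentation 86 × 0.23 = 19.78
  Originality 94 × 0.09 = 8.46
  Use of theme 66 × 0.08 = 5.28
  Technical merit 42 × 0.27 = 11.34
  Craftsmanship 100 × 0.06 = 6
  Artistic impression 46 × 0.05 = 2.3
Sum = 63.5
Discretionary bonus: 63.5 + 3 = 66.5
66.5 is ≥ 62 and < 82 → Proficient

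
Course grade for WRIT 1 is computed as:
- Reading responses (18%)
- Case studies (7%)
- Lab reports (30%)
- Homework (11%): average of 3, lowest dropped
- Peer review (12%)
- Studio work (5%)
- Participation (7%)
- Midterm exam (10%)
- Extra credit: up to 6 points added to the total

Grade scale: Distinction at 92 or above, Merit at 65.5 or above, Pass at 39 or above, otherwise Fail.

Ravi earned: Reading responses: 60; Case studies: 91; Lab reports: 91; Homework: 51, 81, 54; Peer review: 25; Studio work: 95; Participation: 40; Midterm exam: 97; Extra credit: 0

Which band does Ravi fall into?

Merit

Homework: drop 51 → average of remaining 2 = 135/2 = 67.5
Weighted total:
  Reading responses 60 × 0.18 = 10.8
  Case studies 91 × 0.07 = 6.37
  Lab reports 91 × 0.3 = 27.3
  Homework 67.5 × 0.11 = 7.425
  Peer review 25 × 0.12 = 3
  Studio work 95 × 0.05 = 4.75
  Participation 40 × 0.07 = 2.8
  Midterm exam 97 × 0.1 = 9.7
Sum = 72.145
Extra credit: 72.145 + 0 = 72.145
72.145 is ≥ 65.5 and < 92 → Merit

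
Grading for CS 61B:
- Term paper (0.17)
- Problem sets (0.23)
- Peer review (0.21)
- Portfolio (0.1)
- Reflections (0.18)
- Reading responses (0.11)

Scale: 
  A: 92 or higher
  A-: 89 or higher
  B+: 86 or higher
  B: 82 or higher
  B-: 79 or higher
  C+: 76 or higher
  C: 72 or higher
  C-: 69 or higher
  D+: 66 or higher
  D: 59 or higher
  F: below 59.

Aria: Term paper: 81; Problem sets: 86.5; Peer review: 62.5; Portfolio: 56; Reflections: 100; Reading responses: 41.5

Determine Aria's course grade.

Weighted total:
  Term paper 81 × 0.17 = 13.77
  Problem sets 86.5 × 0.23 = 19.895
  Peer review 62.5 × 0.21 = 13.125
  Portfolio 56 × 0.1 = 5.6
  Reflections 100 × 0.18 = 18
  Reading responses 41.5 × 0.11 = 4.565
Sum = 74.955
74.955 is ≥ 72 and < 76 → C

C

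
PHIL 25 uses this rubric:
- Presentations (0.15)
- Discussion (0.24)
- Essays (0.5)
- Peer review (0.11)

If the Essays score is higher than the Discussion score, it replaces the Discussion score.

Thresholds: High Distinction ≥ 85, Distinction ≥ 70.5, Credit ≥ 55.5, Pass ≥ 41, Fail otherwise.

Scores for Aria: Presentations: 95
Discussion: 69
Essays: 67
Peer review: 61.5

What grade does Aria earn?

Essays (67) ≤ Discussion (69), so Discussion stays at 69.
Weighted total:
  Presentations 95 × 0.15 = 14.25
  Discussion 69 × 0.24 = 16.56
  Essays 67 × 0.5 = 33.5
  Peer review 61.5 × 0.11 = 6.765
Sum = 71.075
71.075 is ≥ 70.5 and < 85 → Distinction

Distinction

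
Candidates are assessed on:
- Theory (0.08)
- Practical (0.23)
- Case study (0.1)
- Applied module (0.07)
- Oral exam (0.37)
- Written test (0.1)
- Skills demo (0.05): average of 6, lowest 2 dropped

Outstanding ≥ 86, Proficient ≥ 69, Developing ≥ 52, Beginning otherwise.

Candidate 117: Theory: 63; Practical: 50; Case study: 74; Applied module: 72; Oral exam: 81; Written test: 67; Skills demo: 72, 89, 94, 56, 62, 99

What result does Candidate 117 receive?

Skills demo: drop 56, 62 → average of remaining 4 = 354/4 = 88.5
Weighted total:
  Theory 63 × 0.08 = 5.04
  Practical 50 × 0.23 = 11.5
  Case study 74 × 0.1 = 7.4
  Applied module 72 × 0.07 = 5.04
  Oral exam 81 × 0.37 = 29.97
  Written test 67 × 0.1 = 6.7
  Skills demo 88.5 × 0.05 = 4.425
Sum = 70.075
70.075 is ≥ 69 and < 86 → Proficient

Proficient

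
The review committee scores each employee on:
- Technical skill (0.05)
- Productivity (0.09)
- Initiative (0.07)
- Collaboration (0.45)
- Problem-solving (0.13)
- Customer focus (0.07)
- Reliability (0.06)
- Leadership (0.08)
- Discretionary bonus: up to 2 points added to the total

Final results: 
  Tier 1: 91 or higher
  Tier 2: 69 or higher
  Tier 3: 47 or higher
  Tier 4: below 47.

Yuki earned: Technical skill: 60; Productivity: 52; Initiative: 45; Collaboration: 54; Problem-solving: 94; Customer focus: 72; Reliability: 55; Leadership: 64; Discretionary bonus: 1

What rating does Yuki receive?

Tier 3

Weighted total:
  Technical skill 60 × 0.05 = 3
  Productivity 52 × 0.09 = 4.68
  Initiative 45 × 0.07 = 3.15
  Collaboration 54 × 0.45 = 24.3
  Problem-solving 94 × 0.13 = 12.22
  Customer focus 72 × 0.07 = 5.04
  Reliability 55 × 0.06 = 3.3
  Leadership 64 × 0.08 = 5.12
Sum = 60.81
Discretionary bonus: 60.81 + 1 = 61.81
61.81 is ≥ 47 and < 69 → Tier 3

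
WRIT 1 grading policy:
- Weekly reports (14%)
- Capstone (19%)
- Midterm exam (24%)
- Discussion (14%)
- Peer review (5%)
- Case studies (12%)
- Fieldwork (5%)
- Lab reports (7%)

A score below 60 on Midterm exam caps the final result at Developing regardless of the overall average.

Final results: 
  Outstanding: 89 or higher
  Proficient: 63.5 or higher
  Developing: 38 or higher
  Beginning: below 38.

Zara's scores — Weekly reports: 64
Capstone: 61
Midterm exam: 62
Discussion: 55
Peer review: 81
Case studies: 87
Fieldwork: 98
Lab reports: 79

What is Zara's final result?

Midterm exam score 62 ≥ 60: minimum met.
Weighted total:
  Weekly reports 64 × 0.14 = 8.96
  Capstone 61 × 0.19 = 11.59
  Midterm exam 62 × 0.24 = 14.88
  Discussion 55 × 0.14 = 7.7
  Peer review 81 × 0.05 = 4.05
  Case studies 87 × 0.12 = 10.44
  Fieldwork 98 × 0.05 = 4.9
  Lab reports 79 × 0.07 = 5.53
Sum = 68.05
68.05 is ≥ 63.5 and < 89 → Proficient

Proficient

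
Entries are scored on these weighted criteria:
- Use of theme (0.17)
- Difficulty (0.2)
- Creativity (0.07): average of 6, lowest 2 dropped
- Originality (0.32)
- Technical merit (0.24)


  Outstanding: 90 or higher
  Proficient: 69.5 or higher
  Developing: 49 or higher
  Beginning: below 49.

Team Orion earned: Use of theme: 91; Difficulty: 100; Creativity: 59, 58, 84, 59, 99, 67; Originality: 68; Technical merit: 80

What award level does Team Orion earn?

Creativity: drop 58, 59 → average of remaining 4 = 309/4 = 77.25
Weighted total:
  Use of theme 91 × 0.17 = 15.47
  Difficulty 100 × 0.2 = 20
  Creativity 77.25 × 0.07 = 5.4075
  Originality 68 × 0.32 = 21.76
  Technical merit 80 × 0.24 = 19.2
Sum = 81.8375
81.8375 is ≥ 69.5 and < 90 → Proficient

Proficient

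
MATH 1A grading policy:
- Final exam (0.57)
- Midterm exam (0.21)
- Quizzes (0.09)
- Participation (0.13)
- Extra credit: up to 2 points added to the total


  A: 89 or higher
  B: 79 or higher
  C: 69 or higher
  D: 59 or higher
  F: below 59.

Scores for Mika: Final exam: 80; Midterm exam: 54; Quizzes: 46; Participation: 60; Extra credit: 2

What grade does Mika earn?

Weighted total:
  Final exam 80 × 0.57 = 45.6
  Midterm exam 54 × 0.21 = 11.34
  Quizzes 46 × 0.09 = 4.14
  Participation 60 × 0.13 = 7.8
Sum = 68.88
Extra credit: 68.88 + 2 = 70.88
70.88 is ≥ 69 and < 79 → C

C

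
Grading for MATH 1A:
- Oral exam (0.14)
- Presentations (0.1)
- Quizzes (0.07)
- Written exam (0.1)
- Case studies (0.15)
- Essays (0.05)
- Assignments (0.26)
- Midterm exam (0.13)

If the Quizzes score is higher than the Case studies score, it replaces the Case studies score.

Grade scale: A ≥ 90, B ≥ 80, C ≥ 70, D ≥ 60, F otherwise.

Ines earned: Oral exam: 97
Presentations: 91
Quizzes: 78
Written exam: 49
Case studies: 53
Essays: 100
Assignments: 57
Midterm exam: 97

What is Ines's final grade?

C

Quizzes (78) > Case studies (53), so Case studies counts as 78.
Weighted total:
  Oral exam 97 × 0.14 = 13.58
  Presentations 91 × 0.1 = 9.1
  Quizzes 78 × 0.07 = 5.46
  Written exam 49 × 0.1 = 4.9
  Case studies 78 × 0.15 = 11.7
  Essays 100 × 0.05 = 5
  Assignments 57 × 0.26 = 14.82
  Midterm exam 97 × 0.13 = 12.61
Sum = 77.17
77.17 is ≥ 70 and < 80 → C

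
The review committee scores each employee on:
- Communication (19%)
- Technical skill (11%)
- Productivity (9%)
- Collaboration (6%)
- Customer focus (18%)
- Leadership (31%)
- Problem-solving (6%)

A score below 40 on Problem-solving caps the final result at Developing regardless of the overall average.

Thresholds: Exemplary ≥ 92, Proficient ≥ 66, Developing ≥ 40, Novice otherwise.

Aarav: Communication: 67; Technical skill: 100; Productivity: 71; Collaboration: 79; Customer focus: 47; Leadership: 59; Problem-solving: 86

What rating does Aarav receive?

Problem-solving score 86 ≥ 40: minimum met.
Weighted total:
  Communication 67 × 0.19 = 12.73
  Technical skill 100 × 0.11 = 11
  Productivity 71 × 0.09 = 6.39
  Collaboration 79 × 0.06 = 4.74
  Customer focus 47 × 0.18 = 8.46
  Leadership 59 × 0.31 = 18.29
  Problem-solving 86 × 0.06 = 5.16
Sum = 66.77
66.77 is ≥ 66 and < 92 → Proficient

Proficient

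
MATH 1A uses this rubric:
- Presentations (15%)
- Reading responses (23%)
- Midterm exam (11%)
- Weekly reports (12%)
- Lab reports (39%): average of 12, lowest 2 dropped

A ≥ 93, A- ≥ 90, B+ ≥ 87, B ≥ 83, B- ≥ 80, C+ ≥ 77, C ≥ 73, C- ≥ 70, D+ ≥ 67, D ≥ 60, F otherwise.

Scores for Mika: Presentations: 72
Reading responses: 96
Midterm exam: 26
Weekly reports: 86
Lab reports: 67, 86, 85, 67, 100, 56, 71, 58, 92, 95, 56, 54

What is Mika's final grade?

C

Lab reports: drop 54, 56 → average of remaining 10 = 777/10 = 77.7
Weighted total:
  Presentations 72 × 0.15 = 10.8
  Reading responses 96 × 0.23 = 22.08
  Midterm exam 26 × 0.11 = 2.86
  Weekly reports 86 × 0.12 = 10.32
  Lab reports 77.7 × 0.39 = 30.303
Sum = 76.363
76.363 is ≥ 73 and < 77 → C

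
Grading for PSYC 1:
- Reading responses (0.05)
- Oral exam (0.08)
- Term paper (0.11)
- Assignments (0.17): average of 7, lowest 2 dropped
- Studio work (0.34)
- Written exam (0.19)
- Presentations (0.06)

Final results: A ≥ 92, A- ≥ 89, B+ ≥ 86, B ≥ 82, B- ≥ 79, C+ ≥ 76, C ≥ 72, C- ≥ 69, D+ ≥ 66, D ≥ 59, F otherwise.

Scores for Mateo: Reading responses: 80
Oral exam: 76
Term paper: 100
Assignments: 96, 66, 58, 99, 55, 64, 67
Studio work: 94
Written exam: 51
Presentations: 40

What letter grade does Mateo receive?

C+

Assignments: drop 55, 58 → average of remaining 5 = 392/5 = 78.4
Weighted total:
  Reading responses 80 × 0.05 = 4
  Oral exam 76 × 0.08 = 6.08
  Term paper 100 × 0.11 = 11
  Assignments 78.4 × 0.17 = 13.328
  Studio work 94 × 0.34 = 31.96
  Written exam 51 × 0.19 = 9.69
  Presentations 40 × 0.06 = 2.4
Sum = 78.458
78.458 is ≥ 76 and < 79 → C+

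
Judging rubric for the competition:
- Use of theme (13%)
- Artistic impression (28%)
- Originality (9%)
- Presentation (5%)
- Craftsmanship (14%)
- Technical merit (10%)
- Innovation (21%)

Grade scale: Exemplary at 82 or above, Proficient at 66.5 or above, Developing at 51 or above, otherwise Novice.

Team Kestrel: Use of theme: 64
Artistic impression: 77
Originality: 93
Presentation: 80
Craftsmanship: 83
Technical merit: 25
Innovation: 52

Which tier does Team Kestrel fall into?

Proficient

Weighted total:
  Use of theme 64 × 0.13 = 8.32
  Artistic impression 77 × 0.28 = 21.56
  Originality 93 × 0.09 = 8.37
  Presentation 80 × 0.05 = 4
  Craftsmanship 83 × 0.14 = 11.62
  Technical merit 25 × 0.1 = 2.5
  Innovation 52 × 0.21 = 10.92
Sum = 67.29
67.29 is ≥ 66.5 and < 82 → Proficient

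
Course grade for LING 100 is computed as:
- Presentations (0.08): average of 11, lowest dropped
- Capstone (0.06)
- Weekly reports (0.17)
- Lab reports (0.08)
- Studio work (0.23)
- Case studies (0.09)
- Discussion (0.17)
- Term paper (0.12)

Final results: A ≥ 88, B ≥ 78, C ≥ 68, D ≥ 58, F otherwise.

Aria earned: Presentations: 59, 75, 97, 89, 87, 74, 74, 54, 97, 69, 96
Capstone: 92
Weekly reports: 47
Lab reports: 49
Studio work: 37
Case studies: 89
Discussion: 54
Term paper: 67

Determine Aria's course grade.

Presentations: drop 54 → average of remaining 10 = 817/10 = 81.7
Weighted total:
  Presentations 81.7 × 0.08 = 6.536
  Capstone 92 × 0.06 = 5.52
  Weekly reports 47 × 0.17 = 7.99
  Lab reports 49 × 0.08 = 3.92
  Studio work 37 × 0.23 = 8.51
  Case studies 89 × 0.09 = 8.01
  Discussion 54 × 0.17 = 9.18
  Term paper 67 × 0.12 = 8.04
Sum = 57.706
57.706 < 58 → F

F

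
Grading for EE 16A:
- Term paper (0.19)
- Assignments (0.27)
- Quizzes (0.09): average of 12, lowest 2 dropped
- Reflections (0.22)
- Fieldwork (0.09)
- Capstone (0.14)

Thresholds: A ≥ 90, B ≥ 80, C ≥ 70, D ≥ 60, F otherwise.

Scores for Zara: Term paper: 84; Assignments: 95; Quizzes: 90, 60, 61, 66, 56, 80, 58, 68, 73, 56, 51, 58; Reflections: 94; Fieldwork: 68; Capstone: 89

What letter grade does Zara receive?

B

Quizzes: drop 51, 56 → average of remaining 10 = 670/10 = 67
Weighted total:
  Term paper 84 × 0.19 = 15.96
  Assignments 95 × 0.27 = 25.65
  Quizzes 67 × 0.09 = 6.03
  Reflections 94 × 0.22 = 20.68
  Fieldwork 68 × 0.09 = 6.12
  Capstone 89 × 0.14 = 12.46
Sum = 86.9
86.9 is ≥ 80 and < 90 → B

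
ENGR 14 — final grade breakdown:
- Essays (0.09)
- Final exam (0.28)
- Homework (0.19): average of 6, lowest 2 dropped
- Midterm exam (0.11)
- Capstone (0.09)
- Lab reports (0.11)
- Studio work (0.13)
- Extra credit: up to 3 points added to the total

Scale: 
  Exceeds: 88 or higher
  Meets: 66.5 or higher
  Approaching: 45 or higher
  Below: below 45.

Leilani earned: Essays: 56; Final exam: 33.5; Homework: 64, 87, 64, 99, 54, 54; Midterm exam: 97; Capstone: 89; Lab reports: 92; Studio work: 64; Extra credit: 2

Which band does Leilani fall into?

Meets

Homework: drop 54, 54 → average of remaining 4 = 314/4 = 78.5
Weighted total:
  Essays 56 × 0.09 = 5.04
  Final exam 33.5 × 0.28 = 9.38
  Homework 78.5 × 0.19 = 14.915
  Midterm exam 97 × 0.11 = 10.67
  Capstone 89 × 0.09 = 8.01
  Lab reports 92 × 0.11 = 10.12
  Studio work 64 × 0.13 = 8.32
Sum = 66.455
Extra credit: 66.455 + 2 = 68.455
68.455 is ≥ 66.5 and < 88 → Meets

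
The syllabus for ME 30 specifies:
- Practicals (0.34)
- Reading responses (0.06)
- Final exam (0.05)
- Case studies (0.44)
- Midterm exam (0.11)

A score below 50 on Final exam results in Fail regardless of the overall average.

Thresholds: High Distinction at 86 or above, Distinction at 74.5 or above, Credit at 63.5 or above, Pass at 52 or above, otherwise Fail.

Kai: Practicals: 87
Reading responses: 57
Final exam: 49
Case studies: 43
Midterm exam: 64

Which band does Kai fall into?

Fail

Final exam score 49 < 50: minimum not met.
Weighted total:
  Practicals 87 × 0.34 = 29.58
  Reading responses 57 × 0.06 = 3.42
  Final exam 49 × 0.05 = 2.45
  Case studies 43 × 0.44 = 18.92
  Midterm exam 64 × 0.11 = 7.04
Sum = 61.41
Because the Final exam minimum was not met, the result is Fail.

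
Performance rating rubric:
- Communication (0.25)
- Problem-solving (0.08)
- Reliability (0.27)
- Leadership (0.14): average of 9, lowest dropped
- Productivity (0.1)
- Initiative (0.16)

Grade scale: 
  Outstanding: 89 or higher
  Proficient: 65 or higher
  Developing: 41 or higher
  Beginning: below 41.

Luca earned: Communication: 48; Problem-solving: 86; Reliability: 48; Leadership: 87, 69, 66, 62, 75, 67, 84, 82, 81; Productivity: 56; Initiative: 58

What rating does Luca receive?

Leadership: drop 62 → average of remaining 8 = 611/8 = 76.375
Weighted total:
  Communication 48 × 0.25 = 12
  Problem-solving 86 × 0.08 = 6.88
  Reliability 48 × 0.27 = 12.96
  Leadership 76.375 × 0.14 = 10.6925
  Productivity 56 × 0.1 = 5.6
  Initiative 58 × 0.16 = 9.28
Sum = 57.4125
57.4125 is ≥ 41 and < 65 → Developing

Developing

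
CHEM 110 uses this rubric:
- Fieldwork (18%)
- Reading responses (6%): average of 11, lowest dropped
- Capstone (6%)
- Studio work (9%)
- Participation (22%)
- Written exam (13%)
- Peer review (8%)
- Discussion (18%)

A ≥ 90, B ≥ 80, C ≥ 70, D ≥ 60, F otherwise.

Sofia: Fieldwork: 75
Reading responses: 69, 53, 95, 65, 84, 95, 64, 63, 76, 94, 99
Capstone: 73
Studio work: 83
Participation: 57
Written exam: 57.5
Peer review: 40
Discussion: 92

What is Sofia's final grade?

Reading responses: drop 53 → average of remaining 10 = 804/10 = 80.4
Weighted total:
  Fieldwork 75 × 0.18 = 13.5
  Reading responses 80.4 × 0.06 = 4.824
  Capstone 73 × 0.06 = 4.38
  Studio work 83 × 0.09 = 7.47
  Participation 57 × 0.22 = 12.54
  Written exam 57.5 × 0.13 = 7.475
  Peer review 40 × 0.08 = 3.2
  Discussion 92 × 0.18 = 16.56
Sum = 69.949
69.949 is ≥ 60 and < 70 → D

D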